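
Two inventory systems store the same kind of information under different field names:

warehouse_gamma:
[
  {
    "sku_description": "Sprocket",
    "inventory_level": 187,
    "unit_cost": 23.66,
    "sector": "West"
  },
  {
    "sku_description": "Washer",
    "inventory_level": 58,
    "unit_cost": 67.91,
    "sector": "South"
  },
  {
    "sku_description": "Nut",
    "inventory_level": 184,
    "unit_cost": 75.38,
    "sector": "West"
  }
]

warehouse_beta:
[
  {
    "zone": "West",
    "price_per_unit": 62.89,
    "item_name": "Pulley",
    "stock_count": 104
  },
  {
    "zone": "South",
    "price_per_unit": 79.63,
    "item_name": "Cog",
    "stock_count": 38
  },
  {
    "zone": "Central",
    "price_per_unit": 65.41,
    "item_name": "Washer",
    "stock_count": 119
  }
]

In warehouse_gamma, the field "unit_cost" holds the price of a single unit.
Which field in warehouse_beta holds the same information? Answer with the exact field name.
price_per_unit

In warehouse_gamma, "unit_cost" holds the price of a single unit.
The fields in warehouse_beta are: "zone", "price_per_unit", "item_name", "stock_count".
"price_per_unit" is the match: the name refers to the same concept and its values are decimal currency amounts (e.g. 62.89, 79.63).
The other fields ("zone", "item_name", "stock_count") hold different kinds of data.

So "unit_cost" in warehouse_gamma corresponds to "price_per_unit" in warehouse_beta.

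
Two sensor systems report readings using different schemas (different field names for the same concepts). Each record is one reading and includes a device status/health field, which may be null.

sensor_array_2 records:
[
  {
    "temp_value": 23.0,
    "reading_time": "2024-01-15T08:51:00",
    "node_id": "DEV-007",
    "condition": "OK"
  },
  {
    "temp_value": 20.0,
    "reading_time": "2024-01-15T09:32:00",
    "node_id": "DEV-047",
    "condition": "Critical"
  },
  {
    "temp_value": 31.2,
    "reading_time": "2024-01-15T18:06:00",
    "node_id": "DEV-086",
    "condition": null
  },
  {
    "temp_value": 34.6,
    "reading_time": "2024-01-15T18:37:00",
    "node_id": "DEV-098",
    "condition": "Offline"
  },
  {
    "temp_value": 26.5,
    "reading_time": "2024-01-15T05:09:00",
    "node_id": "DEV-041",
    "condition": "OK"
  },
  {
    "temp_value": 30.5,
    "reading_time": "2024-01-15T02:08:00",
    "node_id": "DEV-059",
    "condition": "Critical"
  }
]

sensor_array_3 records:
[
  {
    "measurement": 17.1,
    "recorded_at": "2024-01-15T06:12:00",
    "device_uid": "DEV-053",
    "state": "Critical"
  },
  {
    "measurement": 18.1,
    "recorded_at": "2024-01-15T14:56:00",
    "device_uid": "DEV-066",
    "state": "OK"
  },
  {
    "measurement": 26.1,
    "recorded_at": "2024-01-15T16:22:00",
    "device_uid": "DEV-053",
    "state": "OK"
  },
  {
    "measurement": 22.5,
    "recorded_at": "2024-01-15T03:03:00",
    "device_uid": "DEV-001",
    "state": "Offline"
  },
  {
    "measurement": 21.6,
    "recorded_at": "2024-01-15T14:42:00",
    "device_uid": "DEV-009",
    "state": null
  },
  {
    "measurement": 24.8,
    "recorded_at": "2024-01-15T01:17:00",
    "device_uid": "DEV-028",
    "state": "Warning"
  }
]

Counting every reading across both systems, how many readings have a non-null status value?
10

Schema mapping: "condition" (sensor_array_2) = "state" (sensor_array_3) = status

Non-null in sensor_array_2: 5
Non-null in sensor_array_3: 5

Total non-null: 5 + 5 = 10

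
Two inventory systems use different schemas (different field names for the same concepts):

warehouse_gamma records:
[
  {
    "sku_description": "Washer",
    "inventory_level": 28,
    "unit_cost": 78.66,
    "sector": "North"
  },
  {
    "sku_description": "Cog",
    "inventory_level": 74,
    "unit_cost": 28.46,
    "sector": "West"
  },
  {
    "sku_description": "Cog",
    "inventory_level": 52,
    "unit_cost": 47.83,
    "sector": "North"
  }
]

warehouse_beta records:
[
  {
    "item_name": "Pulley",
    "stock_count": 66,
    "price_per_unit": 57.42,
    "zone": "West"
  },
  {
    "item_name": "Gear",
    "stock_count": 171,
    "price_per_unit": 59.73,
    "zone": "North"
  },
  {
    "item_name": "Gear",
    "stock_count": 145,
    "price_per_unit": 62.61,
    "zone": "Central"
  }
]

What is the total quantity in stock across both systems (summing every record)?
536

To reconcile these schemas, identify the field holding the quantity in stock in each system:
1. In warehouse_gamma it is "inventory_level"
2. In warehouse_beta it is "stock_count"

From warehouse_gamma: 28 + 74 + 52 = 154
From warehouse_beta: 66 + 171 + 145 = 382

Total: 154 + 382 = 536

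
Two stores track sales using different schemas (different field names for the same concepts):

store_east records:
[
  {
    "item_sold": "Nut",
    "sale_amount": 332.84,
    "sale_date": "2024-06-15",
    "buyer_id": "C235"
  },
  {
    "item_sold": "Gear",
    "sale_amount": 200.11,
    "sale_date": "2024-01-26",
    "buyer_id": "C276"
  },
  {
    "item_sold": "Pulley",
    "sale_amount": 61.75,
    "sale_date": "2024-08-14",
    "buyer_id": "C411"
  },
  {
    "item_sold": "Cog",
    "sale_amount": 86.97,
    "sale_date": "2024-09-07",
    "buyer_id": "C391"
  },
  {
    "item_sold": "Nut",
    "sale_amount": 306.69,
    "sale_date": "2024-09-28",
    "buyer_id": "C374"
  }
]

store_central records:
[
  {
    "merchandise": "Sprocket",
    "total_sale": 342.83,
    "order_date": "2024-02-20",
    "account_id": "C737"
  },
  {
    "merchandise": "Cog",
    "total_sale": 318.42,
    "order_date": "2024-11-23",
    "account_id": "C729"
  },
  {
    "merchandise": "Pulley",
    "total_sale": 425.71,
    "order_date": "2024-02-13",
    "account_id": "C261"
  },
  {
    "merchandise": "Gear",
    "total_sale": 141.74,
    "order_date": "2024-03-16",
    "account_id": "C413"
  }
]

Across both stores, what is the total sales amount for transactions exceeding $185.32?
1926.6

Schema mapping: "sale_amount" (store_east) = "total_sale" (store_central) = sale amount

Sum of sales > $185.32 in store_east: 839.64
Sum of sales > $185.32 in store_central: 1086.96

Total: 839.64 + 1086.96 = 1926.6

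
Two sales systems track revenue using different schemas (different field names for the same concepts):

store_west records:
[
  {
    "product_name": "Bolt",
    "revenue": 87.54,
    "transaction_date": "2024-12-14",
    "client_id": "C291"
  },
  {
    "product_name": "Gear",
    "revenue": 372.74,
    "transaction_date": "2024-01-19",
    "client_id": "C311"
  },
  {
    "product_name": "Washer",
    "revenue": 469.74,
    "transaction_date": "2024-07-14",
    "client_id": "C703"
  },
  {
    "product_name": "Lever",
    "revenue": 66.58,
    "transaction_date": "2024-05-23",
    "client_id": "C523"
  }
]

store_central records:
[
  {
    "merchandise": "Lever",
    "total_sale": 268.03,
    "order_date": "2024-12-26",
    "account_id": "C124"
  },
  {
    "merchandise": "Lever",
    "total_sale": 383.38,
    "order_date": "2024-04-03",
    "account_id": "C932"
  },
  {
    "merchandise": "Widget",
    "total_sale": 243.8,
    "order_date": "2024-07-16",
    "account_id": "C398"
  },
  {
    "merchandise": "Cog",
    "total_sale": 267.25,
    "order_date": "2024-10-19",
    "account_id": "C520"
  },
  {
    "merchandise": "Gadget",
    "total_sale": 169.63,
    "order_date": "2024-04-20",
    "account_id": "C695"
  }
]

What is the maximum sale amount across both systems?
469.74

Reconcile: "revenue" (store_west) = "total_sale" (store_central) = sale amount

Maximum in store_west: 469.74
Maximum in store_central: 383.38

Overall maximum: max(469.74, 383.38) = 469.74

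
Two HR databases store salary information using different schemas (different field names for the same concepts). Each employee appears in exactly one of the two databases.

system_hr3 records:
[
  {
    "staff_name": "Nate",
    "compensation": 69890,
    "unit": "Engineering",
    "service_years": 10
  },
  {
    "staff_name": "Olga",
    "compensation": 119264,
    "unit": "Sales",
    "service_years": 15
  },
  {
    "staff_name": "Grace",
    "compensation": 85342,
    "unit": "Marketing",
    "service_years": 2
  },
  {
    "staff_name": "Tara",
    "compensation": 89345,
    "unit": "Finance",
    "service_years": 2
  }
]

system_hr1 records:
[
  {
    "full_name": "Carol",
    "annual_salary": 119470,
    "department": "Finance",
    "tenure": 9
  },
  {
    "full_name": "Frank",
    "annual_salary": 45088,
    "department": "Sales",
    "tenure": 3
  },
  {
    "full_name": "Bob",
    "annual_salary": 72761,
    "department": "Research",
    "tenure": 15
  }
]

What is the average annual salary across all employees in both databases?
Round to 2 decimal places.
85880.00

Schema mapping: "compensation" (system_hr3) = "annual_salary" (system_hr1) = annual salary

All salaries: [69890, 119264, 85342, 89345, 119470, 45088, 72761]
Sum: 601160
Count: 7
Average: 601160 / 7 = 85880.00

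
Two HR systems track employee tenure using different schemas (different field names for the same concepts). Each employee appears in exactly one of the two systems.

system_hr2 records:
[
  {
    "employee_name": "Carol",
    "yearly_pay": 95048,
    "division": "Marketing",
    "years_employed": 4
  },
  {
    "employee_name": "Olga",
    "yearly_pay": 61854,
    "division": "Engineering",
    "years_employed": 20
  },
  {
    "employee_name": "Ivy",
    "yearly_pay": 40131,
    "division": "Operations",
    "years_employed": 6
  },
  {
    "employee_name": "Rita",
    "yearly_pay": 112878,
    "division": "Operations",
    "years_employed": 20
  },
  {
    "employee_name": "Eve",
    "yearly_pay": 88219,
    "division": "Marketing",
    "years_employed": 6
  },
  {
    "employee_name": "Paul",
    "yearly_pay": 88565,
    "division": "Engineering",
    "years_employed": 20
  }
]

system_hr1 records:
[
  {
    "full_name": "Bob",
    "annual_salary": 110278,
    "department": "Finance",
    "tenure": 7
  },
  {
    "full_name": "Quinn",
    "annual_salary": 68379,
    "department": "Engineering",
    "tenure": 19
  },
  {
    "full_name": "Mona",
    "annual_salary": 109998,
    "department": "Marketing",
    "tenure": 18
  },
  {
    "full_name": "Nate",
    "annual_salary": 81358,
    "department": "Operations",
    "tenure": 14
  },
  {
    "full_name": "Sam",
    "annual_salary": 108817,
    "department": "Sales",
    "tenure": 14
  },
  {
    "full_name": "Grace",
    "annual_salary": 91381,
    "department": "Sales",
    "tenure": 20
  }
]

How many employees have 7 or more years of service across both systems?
9

Reconcile schemas: "years_employed" (system_hr2) = "tenure" (system_hr1) = years of service

From system_hr2: 3 employees with >= 7 years
From system_hr1: 6 employees with >= 7 years

Total: 3 + 6 = 9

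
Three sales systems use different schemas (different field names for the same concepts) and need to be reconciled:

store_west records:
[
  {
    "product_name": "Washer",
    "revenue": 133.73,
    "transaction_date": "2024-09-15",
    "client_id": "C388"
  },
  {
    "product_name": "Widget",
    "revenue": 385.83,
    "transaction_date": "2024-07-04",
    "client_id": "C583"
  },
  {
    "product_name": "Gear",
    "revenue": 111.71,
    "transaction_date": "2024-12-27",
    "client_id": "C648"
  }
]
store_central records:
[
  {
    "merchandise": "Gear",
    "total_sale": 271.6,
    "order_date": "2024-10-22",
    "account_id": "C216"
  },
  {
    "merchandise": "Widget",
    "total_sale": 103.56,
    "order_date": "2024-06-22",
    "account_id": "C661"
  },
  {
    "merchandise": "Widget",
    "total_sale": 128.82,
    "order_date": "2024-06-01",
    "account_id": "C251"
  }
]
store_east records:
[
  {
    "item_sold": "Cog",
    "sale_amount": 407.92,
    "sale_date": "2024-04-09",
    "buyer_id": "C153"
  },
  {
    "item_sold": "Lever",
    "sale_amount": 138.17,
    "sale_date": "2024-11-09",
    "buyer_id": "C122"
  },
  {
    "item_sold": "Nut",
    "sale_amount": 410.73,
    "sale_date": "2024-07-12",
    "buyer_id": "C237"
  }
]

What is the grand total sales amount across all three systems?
2092.07

Schema reconciliation - all amount fields map to sale amount:

store_west (revenue): 631.27
store_central (total_sale): 503.98
store_east (sale_amount): 956.82

Grand total: 2092.07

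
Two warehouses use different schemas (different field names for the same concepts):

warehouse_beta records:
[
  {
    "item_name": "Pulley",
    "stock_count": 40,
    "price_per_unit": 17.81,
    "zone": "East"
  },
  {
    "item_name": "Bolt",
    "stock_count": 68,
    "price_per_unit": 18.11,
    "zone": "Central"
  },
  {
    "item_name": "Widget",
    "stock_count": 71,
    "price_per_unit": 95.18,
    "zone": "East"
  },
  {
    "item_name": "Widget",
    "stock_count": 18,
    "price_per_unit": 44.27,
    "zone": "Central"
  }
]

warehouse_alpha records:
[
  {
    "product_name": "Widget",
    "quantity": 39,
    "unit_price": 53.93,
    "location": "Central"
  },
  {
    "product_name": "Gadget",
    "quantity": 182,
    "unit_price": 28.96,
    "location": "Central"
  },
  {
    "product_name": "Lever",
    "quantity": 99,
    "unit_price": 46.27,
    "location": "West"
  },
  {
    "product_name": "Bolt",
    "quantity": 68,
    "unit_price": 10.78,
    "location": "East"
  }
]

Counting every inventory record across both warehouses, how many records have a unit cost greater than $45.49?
3

Schema mapping: "price_per_unit" (warehouse_beta) = "unit_price" (warehouse_alpha) = unit cost

Records > $45.49 in warehouse_beta: 1
Records > $45.49 in warehouse_alpha: 2

Total count: 1 + 2 = 3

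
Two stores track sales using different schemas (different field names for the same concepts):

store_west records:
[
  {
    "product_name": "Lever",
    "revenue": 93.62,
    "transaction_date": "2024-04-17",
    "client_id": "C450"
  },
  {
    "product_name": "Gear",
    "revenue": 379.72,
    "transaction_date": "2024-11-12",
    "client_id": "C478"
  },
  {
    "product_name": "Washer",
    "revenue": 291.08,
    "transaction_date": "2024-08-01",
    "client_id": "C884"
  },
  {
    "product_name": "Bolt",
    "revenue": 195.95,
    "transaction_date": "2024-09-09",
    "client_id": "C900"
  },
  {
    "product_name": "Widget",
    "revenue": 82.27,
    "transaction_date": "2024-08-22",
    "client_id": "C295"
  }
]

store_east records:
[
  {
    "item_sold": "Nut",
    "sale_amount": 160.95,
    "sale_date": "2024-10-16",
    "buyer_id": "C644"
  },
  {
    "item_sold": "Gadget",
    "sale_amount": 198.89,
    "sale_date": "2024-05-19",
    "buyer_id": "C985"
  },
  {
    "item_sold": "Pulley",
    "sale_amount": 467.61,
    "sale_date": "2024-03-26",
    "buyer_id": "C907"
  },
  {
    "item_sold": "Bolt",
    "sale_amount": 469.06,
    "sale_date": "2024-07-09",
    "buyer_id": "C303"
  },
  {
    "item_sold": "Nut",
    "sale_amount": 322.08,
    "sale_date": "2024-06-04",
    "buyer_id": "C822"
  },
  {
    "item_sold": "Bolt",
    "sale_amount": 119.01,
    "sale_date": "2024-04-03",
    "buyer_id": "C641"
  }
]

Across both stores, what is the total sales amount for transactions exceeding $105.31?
2604.35

Schema mapping: "revenue" (store_west) = "sale_amount" (store_east) = sale amount

Sum of sales > $105.31 in store_west: 866.75
Sum of sales > $105.31 in store_east: 1737.6

Total: 866.75 + 1737.6 = 2604.35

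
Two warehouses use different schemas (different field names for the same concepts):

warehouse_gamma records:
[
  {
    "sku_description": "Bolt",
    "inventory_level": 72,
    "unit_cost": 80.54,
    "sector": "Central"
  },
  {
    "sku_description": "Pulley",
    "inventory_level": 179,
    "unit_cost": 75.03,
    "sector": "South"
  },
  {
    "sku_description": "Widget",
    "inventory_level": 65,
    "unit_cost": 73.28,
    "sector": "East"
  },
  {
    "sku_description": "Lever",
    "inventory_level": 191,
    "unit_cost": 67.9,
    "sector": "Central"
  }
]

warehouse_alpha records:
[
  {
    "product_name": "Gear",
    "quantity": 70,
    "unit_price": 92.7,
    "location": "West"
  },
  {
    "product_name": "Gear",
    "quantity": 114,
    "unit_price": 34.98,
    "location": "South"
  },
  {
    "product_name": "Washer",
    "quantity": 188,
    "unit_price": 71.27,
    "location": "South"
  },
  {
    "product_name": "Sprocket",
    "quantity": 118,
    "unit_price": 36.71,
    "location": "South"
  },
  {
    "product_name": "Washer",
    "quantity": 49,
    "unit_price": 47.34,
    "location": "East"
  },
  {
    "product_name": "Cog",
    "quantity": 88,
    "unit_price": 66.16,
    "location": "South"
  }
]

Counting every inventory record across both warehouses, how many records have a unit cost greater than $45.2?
8

Schema mapping: "unit_cost" (warehouse_gamma) = "unit_price" (warehouse_alpha) = unit cost

Records > $45.2 in warehouse_gamma: 4
Records > $45.2 in warehouse_alpha: 4

Total count: 4 + 4 = 8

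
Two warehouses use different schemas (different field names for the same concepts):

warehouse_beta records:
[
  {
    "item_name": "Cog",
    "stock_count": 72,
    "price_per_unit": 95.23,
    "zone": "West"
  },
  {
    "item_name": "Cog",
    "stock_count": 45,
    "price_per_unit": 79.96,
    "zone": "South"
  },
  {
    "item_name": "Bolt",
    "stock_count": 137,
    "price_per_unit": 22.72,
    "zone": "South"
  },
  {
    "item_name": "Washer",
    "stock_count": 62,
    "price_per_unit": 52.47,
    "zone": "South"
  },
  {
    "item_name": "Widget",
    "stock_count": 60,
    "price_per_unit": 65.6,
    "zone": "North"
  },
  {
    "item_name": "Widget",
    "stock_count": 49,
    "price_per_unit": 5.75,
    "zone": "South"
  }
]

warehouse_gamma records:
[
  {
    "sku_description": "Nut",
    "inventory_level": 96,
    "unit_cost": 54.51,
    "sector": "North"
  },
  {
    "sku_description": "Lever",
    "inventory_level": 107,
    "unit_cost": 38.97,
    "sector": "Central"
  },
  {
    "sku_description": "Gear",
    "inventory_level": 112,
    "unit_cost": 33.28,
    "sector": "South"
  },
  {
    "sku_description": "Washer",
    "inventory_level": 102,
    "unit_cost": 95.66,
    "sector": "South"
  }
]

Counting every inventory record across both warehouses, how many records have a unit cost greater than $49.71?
6

Schema mapping: "price_per_unit" (warehouse_beta) = "unit_cost" (warehouse_gamma) = unit cost

Records > $49.71 in warehouse_beta: 4
Records > $49.71 in warehouse_gamma: 2

Total count: 4 + 2 = 6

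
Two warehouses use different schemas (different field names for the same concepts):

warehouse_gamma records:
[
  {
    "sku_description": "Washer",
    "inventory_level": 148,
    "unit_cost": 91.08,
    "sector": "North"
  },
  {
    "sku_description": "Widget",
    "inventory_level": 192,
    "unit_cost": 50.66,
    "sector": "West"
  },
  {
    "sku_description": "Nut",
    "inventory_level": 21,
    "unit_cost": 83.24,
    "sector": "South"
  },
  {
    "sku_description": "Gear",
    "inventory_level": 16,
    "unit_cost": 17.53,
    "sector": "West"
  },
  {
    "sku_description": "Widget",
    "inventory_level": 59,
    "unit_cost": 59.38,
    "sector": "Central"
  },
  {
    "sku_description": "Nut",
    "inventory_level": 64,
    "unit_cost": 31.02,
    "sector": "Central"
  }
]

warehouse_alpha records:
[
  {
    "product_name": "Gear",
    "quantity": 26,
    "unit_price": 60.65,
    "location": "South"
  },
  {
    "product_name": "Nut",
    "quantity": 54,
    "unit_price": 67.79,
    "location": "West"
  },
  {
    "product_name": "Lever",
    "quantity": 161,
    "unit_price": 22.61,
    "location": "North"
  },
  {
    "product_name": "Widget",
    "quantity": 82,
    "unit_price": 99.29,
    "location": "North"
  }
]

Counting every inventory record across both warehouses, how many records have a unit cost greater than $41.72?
7

Schema mapping: "unit_cost" (warehouse_gamma) = "unit_price" (warehouse_alpha) = unit cost

Records > $41.72 in warehouse_gamma: 4
Records > $41.72 in warehouse_alpha: 3

Total count: 4 + 3 = 7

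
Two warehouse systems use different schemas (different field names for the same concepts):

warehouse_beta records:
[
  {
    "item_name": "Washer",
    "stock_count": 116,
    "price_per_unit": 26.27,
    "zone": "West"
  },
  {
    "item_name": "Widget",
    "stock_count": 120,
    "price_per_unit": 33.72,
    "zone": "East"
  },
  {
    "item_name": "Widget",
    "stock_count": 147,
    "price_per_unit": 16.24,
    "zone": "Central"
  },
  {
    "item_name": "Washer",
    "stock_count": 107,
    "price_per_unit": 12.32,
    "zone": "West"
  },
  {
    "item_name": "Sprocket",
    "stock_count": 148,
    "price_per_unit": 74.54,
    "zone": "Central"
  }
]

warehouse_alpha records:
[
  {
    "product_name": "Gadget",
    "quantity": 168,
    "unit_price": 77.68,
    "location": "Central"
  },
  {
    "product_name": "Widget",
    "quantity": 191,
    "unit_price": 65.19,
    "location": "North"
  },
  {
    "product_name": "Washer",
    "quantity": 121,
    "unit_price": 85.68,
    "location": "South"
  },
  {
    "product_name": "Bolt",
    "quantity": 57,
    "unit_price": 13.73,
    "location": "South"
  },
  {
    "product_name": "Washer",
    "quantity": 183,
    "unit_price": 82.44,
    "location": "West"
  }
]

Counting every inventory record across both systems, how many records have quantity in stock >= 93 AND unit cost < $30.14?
3

Schema mappings:
- "stock_count" (warehouse_beta) = "quantity" (warehouse_alpha) = quantity
- "price_per_unit" (warehouse_beta) = "unit_price" (warehouse_alpha) = unit cost

Records meeting both conditions in warehouse_beta: 3
Records meeting both conditions in warehouse_alpha: 0

Total: 3 + 0 = 3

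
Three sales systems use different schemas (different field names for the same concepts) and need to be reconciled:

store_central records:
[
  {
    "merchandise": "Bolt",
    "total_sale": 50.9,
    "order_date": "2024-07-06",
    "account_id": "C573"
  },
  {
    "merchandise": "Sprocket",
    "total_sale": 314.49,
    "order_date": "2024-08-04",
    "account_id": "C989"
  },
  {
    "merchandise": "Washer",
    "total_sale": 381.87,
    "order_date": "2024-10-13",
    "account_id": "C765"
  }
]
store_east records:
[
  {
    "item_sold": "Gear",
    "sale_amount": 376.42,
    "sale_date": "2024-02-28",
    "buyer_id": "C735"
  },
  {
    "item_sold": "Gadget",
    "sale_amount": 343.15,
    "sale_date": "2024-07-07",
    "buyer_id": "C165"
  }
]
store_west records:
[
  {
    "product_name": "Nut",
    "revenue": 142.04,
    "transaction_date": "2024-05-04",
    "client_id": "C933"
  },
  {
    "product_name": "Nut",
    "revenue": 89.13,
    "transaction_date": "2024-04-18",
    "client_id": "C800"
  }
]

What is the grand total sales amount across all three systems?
1698.0

Schema reconciliation - all amount fields map to sale amount:

store_central (total_sale): 747.26
store_east (sale_amount): 719.57
store_west (revenue): 231.17

Grand total: 1698.0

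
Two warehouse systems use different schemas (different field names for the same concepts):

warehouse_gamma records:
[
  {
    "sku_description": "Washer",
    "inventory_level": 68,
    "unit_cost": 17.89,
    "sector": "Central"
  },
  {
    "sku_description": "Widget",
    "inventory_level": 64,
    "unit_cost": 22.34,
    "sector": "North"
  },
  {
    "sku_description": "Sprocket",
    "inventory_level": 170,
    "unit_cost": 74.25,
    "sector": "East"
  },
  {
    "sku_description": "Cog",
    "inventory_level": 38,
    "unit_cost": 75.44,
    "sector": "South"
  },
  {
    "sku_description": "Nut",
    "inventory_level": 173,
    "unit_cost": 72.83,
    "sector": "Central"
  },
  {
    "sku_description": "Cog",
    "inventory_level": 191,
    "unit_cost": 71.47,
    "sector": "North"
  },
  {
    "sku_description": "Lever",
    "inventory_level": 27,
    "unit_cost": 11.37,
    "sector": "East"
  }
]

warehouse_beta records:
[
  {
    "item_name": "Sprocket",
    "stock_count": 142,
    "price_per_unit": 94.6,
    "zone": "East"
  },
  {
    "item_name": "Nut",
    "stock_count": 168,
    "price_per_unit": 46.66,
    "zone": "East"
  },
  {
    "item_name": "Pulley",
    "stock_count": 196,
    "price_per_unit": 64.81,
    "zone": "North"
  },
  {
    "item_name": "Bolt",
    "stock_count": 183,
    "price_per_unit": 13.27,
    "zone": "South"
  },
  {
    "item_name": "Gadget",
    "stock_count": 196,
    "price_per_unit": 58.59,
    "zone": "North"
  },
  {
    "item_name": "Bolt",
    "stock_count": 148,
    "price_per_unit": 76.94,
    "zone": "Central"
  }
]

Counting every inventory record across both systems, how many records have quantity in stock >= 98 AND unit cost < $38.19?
1

Schema mappings:
- "inventory_level" (warehouse_gamma) = "stock_count" (warehouse_beta) = quantity
- "unit_cost" (warehouse_gamma) = "price_per_unit" (warehouse_beta) = unit cost

Records meeting both conditions in warehouse_gamma: 0
Records meeting both conditions in warehouse_beta: 1

Total: 0 + 1 = 1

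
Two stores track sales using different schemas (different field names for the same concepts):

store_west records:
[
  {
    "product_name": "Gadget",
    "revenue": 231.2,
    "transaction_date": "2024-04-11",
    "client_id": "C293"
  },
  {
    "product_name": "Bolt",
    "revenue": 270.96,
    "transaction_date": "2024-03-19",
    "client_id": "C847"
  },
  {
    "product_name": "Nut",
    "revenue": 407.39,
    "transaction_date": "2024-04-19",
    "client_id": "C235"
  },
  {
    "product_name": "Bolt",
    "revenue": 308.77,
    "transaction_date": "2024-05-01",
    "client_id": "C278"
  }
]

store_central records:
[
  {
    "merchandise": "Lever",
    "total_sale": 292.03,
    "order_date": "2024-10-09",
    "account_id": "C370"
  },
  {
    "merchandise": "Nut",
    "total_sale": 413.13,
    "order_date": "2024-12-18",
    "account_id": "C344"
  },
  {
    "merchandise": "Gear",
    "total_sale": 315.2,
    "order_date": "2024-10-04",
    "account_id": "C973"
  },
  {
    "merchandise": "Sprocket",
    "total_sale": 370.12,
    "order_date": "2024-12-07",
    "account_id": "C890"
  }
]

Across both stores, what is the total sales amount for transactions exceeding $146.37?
2608.8

Schema mapping: "revenue" (store_west) = "total_sale" (store_central) = sale amount

Sum of sales > $146.37 in store_west: 1218.32
Sum of sales > $146.37 in store_central: 1390.48

Total: 1218.32 + 1390.48 = 2608.8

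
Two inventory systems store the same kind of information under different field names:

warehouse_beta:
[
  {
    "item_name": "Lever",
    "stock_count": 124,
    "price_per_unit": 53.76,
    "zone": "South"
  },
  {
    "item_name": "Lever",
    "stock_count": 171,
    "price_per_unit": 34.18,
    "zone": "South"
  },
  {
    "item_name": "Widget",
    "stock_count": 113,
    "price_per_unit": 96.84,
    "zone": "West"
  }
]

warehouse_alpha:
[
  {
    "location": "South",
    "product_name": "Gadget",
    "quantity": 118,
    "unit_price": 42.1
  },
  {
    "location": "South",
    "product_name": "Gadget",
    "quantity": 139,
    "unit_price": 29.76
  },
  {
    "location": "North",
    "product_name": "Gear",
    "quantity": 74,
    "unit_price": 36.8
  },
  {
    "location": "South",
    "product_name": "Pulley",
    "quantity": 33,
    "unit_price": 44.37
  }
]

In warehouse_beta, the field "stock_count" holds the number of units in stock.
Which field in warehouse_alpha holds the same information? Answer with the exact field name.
quantity

In warehouse_beta, "stock_count" holds the number of units in stock.
The fields in warehouse_alpha are: "location", "product_name", "quantity", "unit_price".
"quantity" is the match: the name refers to the same concept and its values are whole-number counts (e.g. 118, 139).
The other fields ("location", "product_name", "unit_price") hold different kinds of data.

So "stock_count" in warehouse_beta corresponds to "quantity" in warehouse_alpha.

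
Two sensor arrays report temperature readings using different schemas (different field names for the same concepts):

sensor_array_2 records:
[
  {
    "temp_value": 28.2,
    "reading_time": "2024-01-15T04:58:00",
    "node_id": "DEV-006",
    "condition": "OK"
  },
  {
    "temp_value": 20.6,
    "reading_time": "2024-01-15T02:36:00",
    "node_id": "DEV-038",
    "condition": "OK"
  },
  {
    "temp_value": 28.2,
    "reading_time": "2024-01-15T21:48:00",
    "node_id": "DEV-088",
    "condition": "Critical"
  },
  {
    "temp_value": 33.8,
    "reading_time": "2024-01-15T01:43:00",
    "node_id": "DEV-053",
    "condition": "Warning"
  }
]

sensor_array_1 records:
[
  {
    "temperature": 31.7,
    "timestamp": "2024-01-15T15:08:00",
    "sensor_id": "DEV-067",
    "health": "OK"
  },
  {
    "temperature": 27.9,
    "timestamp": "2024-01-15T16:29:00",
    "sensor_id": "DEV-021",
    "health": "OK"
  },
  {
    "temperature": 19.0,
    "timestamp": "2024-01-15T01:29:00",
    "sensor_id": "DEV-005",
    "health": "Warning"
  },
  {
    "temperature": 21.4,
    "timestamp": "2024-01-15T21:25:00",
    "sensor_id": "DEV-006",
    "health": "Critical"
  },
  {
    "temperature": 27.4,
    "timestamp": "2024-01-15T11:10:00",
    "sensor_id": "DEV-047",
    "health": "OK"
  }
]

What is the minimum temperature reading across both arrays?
19.0

Schema mapping: "temp_value" (sensor_array_2) = "temperature" (sensor_array_1) = temperature reading

Minimum in sensor_array_2: 20.6
Minimum in sensor_array_1: 19.0

Overall minimum: min(20.6, 19.0) = 19.0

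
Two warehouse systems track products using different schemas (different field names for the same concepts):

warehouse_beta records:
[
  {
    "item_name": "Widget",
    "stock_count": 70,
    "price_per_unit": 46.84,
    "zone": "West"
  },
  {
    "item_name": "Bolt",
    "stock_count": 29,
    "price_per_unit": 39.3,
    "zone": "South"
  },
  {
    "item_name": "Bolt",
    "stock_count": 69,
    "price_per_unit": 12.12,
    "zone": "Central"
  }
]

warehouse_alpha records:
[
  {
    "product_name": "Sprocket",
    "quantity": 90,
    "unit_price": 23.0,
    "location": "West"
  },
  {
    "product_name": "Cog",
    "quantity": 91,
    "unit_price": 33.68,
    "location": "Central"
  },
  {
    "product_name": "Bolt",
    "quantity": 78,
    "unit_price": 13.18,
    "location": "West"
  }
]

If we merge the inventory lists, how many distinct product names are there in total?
4

Schema mapping: "item_name" (warehouse_beta) = "product_name" (warehouse_alpha) = product name

Products in warehouse_beta: ['Bolt', 'Widget']
Products in warehouse_alpha: ['Bolt', 'Cog', 'Sprocket']

Union (unique products): ['Bolt', 'Cog', 'Sprocket', 'Widget']
Count: 4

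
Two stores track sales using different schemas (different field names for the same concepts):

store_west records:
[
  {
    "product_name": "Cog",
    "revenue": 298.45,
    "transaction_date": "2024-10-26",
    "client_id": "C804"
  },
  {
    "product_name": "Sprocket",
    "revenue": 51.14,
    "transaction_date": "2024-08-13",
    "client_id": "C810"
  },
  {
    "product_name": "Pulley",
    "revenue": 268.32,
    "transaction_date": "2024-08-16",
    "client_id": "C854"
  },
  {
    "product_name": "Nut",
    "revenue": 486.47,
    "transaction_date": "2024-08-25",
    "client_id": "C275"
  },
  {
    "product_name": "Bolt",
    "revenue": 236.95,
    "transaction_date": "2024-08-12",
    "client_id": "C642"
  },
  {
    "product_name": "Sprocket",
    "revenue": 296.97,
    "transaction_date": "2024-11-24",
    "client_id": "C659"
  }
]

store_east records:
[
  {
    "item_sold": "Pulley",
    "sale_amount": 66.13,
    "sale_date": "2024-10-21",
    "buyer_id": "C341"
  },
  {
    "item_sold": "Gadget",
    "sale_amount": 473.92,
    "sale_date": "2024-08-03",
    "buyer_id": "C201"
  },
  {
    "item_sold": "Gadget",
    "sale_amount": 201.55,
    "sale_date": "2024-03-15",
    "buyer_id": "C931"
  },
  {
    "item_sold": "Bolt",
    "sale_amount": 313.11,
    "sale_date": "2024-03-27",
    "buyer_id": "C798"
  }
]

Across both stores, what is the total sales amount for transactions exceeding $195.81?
2575.74

Schema mapping: "revenue" (store_west) = "sale_amount" (store_east) = sale amount

Sum of sales > $195.81 in store_west: 1587.16
Sum of sales > $195.81 in store_east: 988.58

Total: 1587.16 + 988.58 = 2575.74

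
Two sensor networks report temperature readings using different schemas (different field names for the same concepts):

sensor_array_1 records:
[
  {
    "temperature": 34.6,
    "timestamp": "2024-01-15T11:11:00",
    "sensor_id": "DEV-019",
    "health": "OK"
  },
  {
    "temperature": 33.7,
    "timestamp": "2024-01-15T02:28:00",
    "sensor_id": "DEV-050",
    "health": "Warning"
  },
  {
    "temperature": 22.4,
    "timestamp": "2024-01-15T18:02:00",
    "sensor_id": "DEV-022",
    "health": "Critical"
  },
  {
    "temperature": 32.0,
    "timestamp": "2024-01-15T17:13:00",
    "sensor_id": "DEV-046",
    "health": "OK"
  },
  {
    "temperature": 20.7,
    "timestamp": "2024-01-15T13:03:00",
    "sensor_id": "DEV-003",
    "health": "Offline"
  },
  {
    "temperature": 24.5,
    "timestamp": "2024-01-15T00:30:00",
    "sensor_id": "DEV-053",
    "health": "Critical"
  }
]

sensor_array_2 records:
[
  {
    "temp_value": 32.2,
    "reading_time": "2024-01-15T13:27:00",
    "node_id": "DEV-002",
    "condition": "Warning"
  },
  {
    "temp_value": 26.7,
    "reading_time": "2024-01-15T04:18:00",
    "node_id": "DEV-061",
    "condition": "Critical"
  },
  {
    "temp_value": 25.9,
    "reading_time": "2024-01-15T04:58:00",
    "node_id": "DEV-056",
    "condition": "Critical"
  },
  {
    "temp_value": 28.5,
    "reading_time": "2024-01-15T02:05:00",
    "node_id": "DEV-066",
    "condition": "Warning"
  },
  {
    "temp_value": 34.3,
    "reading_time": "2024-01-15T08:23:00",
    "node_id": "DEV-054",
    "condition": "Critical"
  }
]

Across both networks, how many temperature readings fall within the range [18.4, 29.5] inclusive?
6

Schema mapping: "temperature" (sensor_array_1) = "temp_value" (sensor_array_2) = temperature

Readings in [18.4, 29.5] from sensor_array_1: 3
Readings in [18.4, 29.5] from sensor_array_2: 3

Total count: 3 + 3 = 6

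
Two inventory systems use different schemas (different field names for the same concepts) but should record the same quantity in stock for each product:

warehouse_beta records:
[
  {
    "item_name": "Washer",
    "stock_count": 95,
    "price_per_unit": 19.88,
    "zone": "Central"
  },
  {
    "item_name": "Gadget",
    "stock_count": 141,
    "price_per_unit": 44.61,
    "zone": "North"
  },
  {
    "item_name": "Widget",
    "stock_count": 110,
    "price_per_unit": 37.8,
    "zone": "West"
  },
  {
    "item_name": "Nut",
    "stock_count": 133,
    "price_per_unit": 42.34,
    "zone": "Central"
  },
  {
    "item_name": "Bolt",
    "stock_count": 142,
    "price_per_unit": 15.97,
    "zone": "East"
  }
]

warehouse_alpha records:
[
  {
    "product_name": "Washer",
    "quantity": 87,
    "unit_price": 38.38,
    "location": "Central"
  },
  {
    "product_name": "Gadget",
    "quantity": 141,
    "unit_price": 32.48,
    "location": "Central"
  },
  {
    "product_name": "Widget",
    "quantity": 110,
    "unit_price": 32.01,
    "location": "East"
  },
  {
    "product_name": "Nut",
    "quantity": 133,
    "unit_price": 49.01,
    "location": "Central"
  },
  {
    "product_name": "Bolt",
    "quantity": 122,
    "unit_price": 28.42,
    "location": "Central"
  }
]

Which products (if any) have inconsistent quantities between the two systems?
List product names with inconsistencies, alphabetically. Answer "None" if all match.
Bolt, Washer

Schema mappings:
- "item_name" (warehouse_beta) = "product_name" (warehouse_alpha) = product name
- "stock_count" (warehouse_beta) = "quantity" (warehouse_alpha) = quantity

Comparison:
  Washer: 95 vs 87 - MISMATCH
  Gadget: 141 vs 141 - MATCH
  Widget: 110 vs 110 - MATCH
  Nut: 133 vs 133 - MATCH
  Bolt: 142 vs 122 - MISMATCH

Products with inconsistencies: Bolt, Washer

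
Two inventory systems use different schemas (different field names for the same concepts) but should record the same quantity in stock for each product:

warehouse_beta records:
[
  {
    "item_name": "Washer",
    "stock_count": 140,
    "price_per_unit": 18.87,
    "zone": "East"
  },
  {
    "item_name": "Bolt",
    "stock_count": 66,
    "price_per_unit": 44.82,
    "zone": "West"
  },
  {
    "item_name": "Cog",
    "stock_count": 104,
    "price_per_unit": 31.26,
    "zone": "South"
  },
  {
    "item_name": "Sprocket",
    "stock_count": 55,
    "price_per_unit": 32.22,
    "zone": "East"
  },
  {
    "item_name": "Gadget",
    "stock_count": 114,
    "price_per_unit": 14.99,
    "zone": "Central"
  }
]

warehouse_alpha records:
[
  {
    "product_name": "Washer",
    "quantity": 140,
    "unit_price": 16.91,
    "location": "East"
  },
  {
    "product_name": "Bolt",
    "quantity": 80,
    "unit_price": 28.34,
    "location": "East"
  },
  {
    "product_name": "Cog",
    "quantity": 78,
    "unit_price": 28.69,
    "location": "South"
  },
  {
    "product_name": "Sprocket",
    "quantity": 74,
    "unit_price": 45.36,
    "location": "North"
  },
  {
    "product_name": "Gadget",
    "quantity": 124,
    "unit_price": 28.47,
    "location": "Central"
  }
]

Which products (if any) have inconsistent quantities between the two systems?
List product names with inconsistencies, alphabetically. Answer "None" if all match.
Bolt, Cog, Gadget, Sprocket

Schema mappings:
- "item_name" (warehouse_beta) = "product_name" (warehouse_alpha) = product name
- "stock_count" (warehouse_beta) = "quantity" (warehouse_alpha) = quantity

Comparison:
  Washer: 140 vs 140 - MATCH
  Bolt: 66 vs 80 - MISMATCH
  Cog: 104 vs 78 - MISMATCH
  Sprocket: 55 vs 74 - MISMATCH
  Gadget: 114 vs 124 - MISMATCH

Products with inconsistencies: Bolt, Cog, Gadget, Sprocket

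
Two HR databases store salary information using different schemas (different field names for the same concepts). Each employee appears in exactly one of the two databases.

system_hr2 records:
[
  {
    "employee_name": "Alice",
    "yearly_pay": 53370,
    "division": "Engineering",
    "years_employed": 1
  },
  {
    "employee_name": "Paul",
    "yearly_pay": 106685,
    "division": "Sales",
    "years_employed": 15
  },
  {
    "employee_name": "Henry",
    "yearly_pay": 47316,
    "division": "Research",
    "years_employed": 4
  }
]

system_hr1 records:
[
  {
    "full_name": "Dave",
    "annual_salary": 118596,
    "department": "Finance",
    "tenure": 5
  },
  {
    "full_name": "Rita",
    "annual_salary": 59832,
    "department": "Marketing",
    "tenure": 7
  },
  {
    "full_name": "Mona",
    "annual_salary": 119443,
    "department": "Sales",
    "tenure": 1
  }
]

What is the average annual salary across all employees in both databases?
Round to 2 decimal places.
84207.00

Schema mapping: "yearly_pay" (system_hr2) = "annual_salary" (system_hr1) = annual salary

All salaries: [53370, 106685, 47316, 118596, 59832, 119443]
Sum: 505242
Count: 6
Average: 505242 / 6 = 84207.00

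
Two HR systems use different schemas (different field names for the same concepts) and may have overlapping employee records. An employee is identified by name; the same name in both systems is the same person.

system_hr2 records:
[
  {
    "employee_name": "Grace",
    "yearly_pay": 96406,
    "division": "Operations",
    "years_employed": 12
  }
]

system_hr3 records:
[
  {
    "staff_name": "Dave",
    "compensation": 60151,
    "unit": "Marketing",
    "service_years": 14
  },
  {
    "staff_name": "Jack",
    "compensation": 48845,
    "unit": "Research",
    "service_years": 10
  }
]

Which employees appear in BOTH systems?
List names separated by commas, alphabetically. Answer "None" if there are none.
None

Schema mapping: "employee_name" (system_hr2) = "staff_name" (system_hr3) = employee name

Names in system_hr2: ['Grace']
Names in system_hr3: ['Dave', 'Jack']

Intersection: None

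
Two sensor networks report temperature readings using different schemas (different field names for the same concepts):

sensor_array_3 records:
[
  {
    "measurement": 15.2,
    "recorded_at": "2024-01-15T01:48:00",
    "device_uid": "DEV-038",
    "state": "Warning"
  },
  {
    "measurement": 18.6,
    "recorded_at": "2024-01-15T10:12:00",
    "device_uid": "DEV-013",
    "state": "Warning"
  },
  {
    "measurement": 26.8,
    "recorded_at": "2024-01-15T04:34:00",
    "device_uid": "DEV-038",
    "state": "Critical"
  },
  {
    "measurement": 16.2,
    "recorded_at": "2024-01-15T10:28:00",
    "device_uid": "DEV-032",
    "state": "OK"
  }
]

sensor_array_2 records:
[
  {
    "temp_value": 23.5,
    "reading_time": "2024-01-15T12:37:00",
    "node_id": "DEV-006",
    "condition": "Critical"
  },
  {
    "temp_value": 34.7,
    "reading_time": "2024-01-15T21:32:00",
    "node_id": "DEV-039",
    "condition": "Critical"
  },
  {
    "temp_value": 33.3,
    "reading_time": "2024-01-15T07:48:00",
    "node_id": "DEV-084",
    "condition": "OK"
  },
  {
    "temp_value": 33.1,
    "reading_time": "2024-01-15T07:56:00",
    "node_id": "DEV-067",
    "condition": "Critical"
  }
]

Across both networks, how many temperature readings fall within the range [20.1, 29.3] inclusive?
2

Schema mapping: "measurement" (sensor_array_3) = "temp_value" (sensor_array_2) = temperature

Readings in [20.1, 29.3] from sensor_array_3: 1
Readings in [20.1, 29.3] from sensor_array_2: 1

Total count: 1 + 1 = 2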